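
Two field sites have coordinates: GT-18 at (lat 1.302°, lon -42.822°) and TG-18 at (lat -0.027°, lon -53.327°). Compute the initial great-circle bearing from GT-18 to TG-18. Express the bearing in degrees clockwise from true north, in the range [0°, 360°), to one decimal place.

Δλ = -10.5050°
y = sin Δλ · cos φ₂ = -0.182321
x = cos φ₁ sin φ₂ − sin φ₁ cos φ₂ cos Δλ = -0.022812
θ = atan2(y, x) = -97.1319° → 262.8681° (mod 360°)

262.9°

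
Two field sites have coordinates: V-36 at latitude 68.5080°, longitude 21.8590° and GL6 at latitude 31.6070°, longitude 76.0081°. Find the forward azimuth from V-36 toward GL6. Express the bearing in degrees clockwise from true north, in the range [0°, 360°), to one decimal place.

111.5°

Δλ = 54.1491°
y = sin Δλ · cos φ₂ = 0.690310
x = cos φ₁ sin φ₂ − sin φ₁ cos φ₂ cos Δλ = -0.272106
θ = atan2(y, x) = 111.5134° → 111.5134° (mod 360°)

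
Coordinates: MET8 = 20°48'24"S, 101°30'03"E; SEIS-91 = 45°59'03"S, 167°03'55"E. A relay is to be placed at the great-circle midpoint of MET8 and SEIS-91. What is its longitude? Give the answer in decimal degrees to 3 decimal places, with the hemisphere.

MET8: φ = -20.80667°, λ = +101.50083°
SEIS-91: φ = -45.98417°, λ = +167.06528°
Bx = cos φ₂ cos Δλ = 0.287441,  By = cos φ₂ sin Δλ = 0.632617
φₘ = atan2(sin φ₁ + sin φ₂, √((cos φ₁ + Bx)² + By²)) = -37.97740°
λₘ = λ₁ + atan2(By, cos φ₁ + Bx) = 128.86665°

128.867°E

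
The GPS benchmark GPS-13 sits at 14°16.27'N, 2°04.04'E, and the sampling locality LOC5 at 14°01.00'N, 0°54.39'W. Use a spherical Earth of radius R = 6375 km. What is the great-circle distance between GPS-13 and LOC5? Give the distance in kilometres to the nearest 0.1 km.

322.1 km

GPS-13: φ = +14.27117°, λ = +2.06733°
LOC5: φ = +14.01667°, λ = -0.90650°
Δφ = -0.2545°,  Δλ = -2.9738°
a = sin²(Δφ/2) + cos φ₁ cos φ₂ sin²(Δλ/2) = 0.000638
c = 2·arcsin(√a) = 0.050525 rad = 2.8949°
d = R·c = 6375 × 0.050525 = 322.1 km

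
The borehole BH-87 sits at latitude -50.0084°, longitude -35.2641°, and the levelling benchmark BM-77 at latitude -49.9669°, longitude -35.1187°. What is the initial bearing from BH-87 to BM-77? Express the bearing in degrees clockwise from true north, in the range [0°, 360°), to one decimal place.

66.1°

Δλ = 0.1454°
y = sin Δλ · cos φ₂ = 0.001632
x = cos φ₁ sin φ₂ − sin φ₁ cos φ₂ cos Δλ = 0.000723
θ = atan2(y, x) = 66.1183° → 66.1183° (mod 360°)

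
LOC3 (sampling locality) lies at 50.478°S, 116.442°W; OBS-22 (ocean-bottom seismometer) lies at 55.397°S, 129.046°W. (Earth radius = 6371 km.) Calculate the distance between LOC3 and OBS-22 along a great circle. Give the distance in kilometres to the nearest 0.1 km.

Δφ = -4.9190°,  Δλ = -12.6040°
a = sin²(Δφ/2) + cos φ₁ cos φ₂ sin²(Δλ/2) = 0.006196
c = 2·arcsin(√a) = 0.157592 rad = 9.0294°
d = R·c = 6371 × 0.157592 = 1004.0 km

1004.0 km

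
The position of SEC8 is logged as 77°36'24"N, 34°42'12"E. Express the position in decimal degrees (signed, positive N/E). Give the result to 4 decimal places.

+77.6067°, +34.7033°

lat: 77.6067° N → +77.6067°
lon: 34.7033° E → +34.7033°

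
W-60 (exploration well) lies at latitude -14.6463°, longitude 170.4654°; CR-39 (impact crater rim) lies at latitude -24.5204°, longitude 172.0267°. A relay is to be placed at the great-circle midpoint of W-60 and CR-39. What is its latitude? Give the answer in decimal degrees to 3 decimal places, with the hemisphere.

Bx = cos φ₂ cos Δλ = 0.909476,  By = cos φ₂ sin Δλ = 0.024789
φₘ = atan2(sin φ₁ + sin φ₂, √((cos φ₁ + Bx)² + By²)) = -19.58503°
λₘ = λ₁ + atan2(By, cos φ₁ + Bx) = 171.22206°

19.585°S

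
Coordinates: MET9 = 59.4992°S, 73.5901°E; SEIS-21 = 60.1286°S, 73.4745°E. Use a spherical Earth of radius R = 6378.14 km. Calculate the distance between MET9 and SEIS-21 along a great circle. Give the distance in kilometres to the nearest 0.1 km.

70.4 km

Δφ = -0.6294°,  Δλ = -0.1156°
a = sin²(Δφ/2) + cos φ₁ cos φ₂ sin²(Δλ/2) = 0.000030
c = 2·arcsin(√a) = 0.011032 rad = 0.6321°
d = R·c = 6378.14 × 0.011032 = 70.4 km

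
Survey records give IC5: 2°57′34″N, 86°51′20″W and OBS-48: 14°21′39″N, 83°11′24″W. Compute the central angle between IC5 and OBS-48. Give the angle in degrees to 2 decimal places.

11.96°

IC5: φ = +2.95944°, λ = -86.85556°
OBS-48: φ = +14.36083°, λ = -83.19000°
Δφ = 11.4014°,  Δλ = 3.6656°
a = sin²(Δφ/2) + cos φ₁ cos φ₂ sin²(Δλ/2) = 0.010856
c = 2·arcsin(√a) = 0.208767 rad = 11.9615°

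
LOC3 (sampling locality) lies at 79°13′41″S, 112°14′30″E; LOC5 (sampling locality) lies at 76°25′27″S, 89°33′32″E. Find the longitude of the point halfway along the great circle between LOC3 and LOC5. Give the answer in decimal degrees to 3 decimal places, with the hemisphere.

99.597°E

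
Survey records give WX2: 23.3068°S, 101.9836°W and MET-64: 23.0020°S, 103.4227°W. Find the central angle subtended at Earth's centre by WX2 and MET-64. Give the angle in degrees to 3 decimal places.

1.358°

Δφ = 0.3048°,  Δλ = -1.4391°
a = sin²(Δφ/2) + cos φ₁ cos φ₂ sin²(Δλ/2) = 0.000140
c = 2·arcsin(√a) = 0.023698 rad = 1.3578°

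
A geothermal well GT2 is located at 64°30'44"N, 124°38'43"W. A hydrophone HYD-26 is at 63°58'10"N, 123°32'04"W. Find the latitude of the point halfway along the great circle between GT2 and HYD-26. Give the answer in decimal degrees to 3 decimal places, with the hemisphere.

GT2: φ = +64.51222°, λ = -124.64528°
HYD-26: φ = +63.96944°, λ = -123.53444°
Bx = cos φ₂ cos Δλ = 0.438768,  By = cos φ₂ sin Δλ = 0.008508
φₘ = atan2(sin φ₁ + sin φ₂, √((cos φ₁ + Bx)² + By²)) = 64.24189°
λₘ = λ₁ + atan2(By, cos φ₁ + Bx) = -124.08441°

64.242°N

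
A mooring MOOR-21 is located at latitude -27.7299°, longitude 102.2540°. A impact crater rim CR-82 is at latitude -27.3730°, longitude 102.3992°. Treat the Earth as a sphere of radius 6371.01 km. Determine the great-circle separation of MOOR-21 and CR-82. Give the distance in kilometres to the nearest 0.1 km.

Δφ = 0.3569°,  Δλ = 0.1452°
a = sin²(Δφ/2) + cos φ₁ cos φ₂ sin²(Δλ/2) = 0.000011
c = 2·arcsin(√a) = 0.006622 rad = 0.3794°
d = R·c = 6371.01 × 0.006622 = 42.2 km

42.2 km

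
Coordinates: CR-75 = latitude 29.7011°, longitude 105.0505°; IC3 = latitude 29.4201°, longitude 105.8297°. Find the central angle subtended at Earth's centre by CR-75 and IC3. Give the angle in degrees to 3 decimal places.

0.734°

Δφ = -0.2810°,  Δλ = 0.7792°
a = sin²(Δφ/2) + cos φ₁ cos φ₂ sin²(Δλ/2) = 0.000041
c = 2·arcsin(√a) = 0.012806 rad = 0.7337°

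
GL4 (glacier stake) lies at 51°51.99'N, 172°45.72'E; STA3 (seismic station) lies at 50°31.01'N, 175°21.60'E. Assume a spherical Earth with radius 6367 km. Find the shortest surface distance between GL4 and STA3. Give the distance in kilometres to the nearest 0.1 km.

GL4: φ = +51.86650°, λ = +172.76200°
STA3: φ = +50.51683°, λ = +175.36000°
Δφ = -1.3497°,  Δλ = 2.5980°
a = sin²(Δφ/2) + cos φ₁ cos φ₂ sin²(Δλ/2) = 0.000341
c = 2·arcsin(√a) = 0.036907 rad = 2.1146°
d = R·c = 6367 × 0.036907 = 235.0 km

235.0 km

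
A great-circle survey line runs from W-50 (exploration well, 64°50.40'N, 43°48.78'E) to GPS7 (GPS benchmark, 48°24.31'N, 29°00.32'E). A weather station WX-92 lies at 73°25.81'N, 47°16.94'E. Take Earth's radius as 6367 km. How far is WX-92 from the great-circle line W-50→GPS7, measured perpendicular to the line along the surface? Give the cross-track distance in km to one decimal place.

W-50: φ = +64.84000°, λ = +43.81300°
GPS7: φ = +48.40517°, λ = +29.00533°
WX-92: φ = +73.43017°, λ = +47.28233°
δ₁₃ = central angle W-50→WX-92 = 0.151407 rad  (haversine)
θ₁₃ = bearing W-50→WX-92 = 6.570°,  θ₁₂ = bearing W-50→GPS7 = 212.830°
dₓₜ = R·arcsin(sin δ₁₃ · sin(θ₁₃ − θ₁₂)) = 6367·arcsin(0.15083·sin(-206.260°)) = 425.205 km
|dₓₜ| = 425.205 km

425.2 km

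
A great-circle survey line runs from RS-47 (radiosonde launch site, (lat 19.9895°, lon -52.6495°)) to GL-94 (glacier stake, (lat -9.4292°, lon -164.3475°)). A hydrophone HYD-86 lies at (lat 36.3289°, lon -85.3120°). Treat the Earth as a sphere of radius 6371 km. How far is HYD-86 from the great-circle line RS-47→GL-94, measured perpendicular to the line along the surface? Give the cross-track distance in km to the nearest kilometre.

2201 km

δ₁₃ = central angle RS-47→HYD-86 = 0.573719 rad  (haversine)
θ₁₃ = bearing RS-47→HYD-86 = 306.767°,  θ₁₂ = bearing RS-47→GL-94 = 268.170°
dₓₜ = R·arcsin(sin δ₁₃ · sin(θ₁₃ − θ₁₂)) = 6371·arcsin(0.54276·sin(38.597°)) = 2200.687 km
|dₓₜ| = 2200.687 km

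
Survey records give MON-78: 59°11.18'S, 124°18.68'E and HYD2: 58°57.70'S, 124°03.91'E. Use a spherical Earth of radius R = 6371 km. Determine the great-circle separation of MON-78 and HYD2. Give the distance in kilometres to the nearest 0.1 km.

MON-78: φ = -59.18633°, λ = +124.31133°
HYD2: φ = -58.96167°, λ = +124.06517°
Δφ = 0.2247°,  Δλ = -0.2462°
a = sin²(Δφ/2) + cos φ₁ cos φ₂ sin²(Δλ/2) = 0.000005
c = 2·arcsin(√a) = 0.004500 rad = 0.2578°
d = R·c = 6371 × 0.004500 = 28.7 km

28.7 km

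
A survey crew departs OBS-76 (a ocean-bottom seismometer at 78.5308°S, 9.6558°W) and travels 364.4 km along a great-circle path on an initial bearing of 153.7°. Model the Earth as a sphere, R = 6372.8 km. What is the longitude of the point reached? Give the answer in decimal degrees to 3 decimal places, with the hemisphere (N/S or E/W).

δ = d/R = 364.4/6372.8 = 0.057181 rad
φ₂ = arcsin(sin φ₁ cos δ + cos φ₁ sin δ cos θ)
   = arcsin(-0.98003·0.99837 + 0.19884·0.05715·-0.89649) = -81.34690°
λ₂ = λ₁ + atan2(sin θ sin δ cos φ₁, cos δ − sin φ₁ sin φ₂) = 0.03328°

0.033°E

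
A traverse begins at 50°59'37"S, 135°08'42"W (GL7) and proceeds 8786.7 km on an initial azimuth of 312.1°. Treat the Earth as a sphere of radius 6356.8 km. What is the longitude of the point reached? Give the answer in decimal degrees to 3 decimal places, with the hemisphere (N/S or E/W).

175.682°E

GL7: φ = -50.99361°, λ = -135.14500°
δ = d/R = 8786.7/6356.8 = 1.382252 rad
φ₂ = arcsin(sin φ₁ cos δ + cos φ₁ sin δ cos θ)
   = arcsin(-0.77708·0.18743 + 0.62941·0.98228·0.67043) = 15.59564°
λ₂ = λ₁ + atan2(sin θ sin δ cos φ₁, cos δ − sin φ₁ sin φ₂) = 175.68214°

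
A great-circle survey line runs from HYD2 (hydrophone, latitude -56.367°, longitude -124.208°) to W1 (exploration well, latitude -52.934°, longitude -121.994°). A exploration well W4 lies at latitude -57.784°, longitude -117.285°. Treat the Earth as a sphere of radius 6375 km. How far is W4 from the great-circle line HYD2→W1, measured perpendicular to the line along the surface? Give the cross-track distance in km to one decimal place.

446.8 km

δ₁₃ = central angle HYD2→W4 = 0.070138 rad  (haversine)
θ₁₃ = bearing HYD2→W4 = 113.518°,  θ₁₂ = bearing HYD2→W1 = 21.370°
dₓₜ = R·arcsin(sin δ₁₃ · sin(θ₁₃ − θ₁₂)) = 6375·arcsin(0.07008·sin(92.148°)) = 446.814 km
|dₓₜ| = 446.814 km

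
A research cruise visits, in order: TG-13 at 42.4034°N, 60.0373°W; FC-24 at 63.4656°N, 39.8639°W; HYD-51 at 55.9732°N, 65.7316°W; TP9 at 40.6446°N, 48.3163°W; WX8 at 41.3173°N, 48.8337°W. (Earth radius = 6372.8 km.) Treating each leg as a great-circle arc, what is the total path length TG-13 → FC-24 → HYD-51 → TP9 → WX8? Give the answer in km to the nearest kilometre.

6546 km

TG-13→FC-24: c = 0.420331 rad, d = 2678.68 km
FC-24→HYD-51: c = 0.259904 rad, d = 1656.31 km
HYD-51→TP9: c = 0.333316 rad, d = 2124.16 km
TP9→WX8: c = 0.013576 rad, d = 86.52 km
Total = 2678.68 + 1656.31 + 2124.16 + 86.52 = 6545.68 km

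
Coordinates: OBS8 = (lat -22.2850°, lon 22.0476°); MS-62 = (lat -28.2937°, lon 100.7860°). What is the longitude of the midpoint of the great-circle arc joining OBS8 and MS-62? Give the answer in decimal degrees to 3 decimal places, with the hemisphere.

Bx = cos φ₂ cos Δλ = 0.171958,  By = cos φ₂ sin Δλ = 0.863576
φₘ = atan2(sin φ₁ + sin φ₂, √((cos φ₁ + Bx)² + By²)) = -31.42623°
λₘ = λ₁ + atan2(By, cos φ₁ + Bx) = 60.25121°

60.251°E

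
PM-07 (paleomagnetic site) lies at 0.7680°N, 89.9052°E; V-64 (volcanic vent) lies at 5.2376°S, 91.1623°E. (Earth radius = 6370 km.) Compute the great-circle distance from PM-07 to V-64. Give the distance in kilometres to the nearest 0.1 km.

682.1 km

Δφ = -6.0056°,  Δλ = 1.2571°
a = sin²(Δφ/2) + cos φ₁ cos φ₂ sin²(Δλ/2) = 0.002864
c = 2·arcsin(√a) = 0.107084 rad = 6.1354°
d = R·c = 6370 × 0.107084 = 682.1 km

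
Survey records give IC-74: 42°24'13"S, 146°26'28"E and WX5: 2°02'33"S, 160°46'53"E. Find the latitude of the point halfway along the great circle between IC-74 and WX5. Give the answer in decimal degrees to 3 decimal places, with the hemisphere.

22.377°S

IC-74: φ = -42.40361°, λ = +146.44111°
WX5: φ = -2.04250°, λ = +160.78139°
Bx = cos φ₂ cos Δλ = 0.968226,  By = cos φ₂ sin Δλ = 0.247523
φₘ = atan2(sin φ₁ + sin φ₂, √((cos φ₁ + Bx)² + By²)) = -22.37739°
λₘ = λ₁ + atan2(By, cos φ₁ + Bx) = 154.69347°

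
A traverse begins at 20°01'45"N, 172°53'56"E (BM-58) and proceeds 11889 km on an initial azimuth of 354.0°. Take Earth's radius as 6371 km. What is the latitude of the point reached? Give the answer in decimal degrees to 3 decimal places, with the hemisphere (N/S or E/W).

52.584°N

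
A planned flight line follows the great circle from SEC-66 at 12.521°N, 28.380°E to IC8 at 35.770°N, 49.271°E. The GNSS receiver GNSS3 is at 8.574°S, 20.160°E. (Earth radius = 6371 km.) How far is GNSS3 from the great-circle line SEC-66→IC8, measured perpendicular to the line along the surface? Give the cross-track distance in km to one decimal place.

589.1 km

δ₁₃ = central angle SEC-66→GNSS3 = 0.394815 rad  (haversine)
θ₁₃ = bearing SEC-66→GNSS3 = 201.565°,  θ₁₂ = bearing SEC-66→IC8 = 35.455°
dₓₜ = R·arcsin(sin δ₁₃ · sin(θ₁₃ − θ₁₂)) = 6371·arcsin(0.38464·sin(166.110°)) = 589.119 km
|dₓₜ| = 589.119 km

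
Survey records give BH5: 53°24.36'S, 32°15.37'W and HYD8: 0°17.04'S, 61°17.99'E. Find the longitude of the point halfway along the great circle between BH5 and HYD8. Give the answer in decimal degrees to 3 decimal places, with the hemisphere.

29.590°E

BH5: φ = -53.40600°, λ = -32.25617°
HYD8: φ = -0.28400°, λ = +61.29983°
Bx = cos φ₂ cos Δλ = -0.062023,  By = cos φ₂ sin Δλ = 0.998062
φₘ = atan2(sin φ₁ + sin φ₂, √((cos φ₁ + Bx)² + By²)) = -35.51319°
λₘ = λ₁ + atan2(By, cos φ₁ + Bx) = 29.59017°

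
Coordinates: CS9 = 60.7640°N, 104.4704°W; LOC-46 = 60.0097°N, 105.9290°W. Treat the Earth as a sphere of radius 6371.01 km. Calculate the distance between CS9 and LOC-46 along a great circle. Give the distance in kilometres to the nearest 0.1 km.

Δφ = -0.7543°,  Δλ = -1.4586°
a = sin²(Δφ/2) + cos φ₁ cos φ₂ sin²(Δλ/2) = 0.000083
c = 2·arcsin(√a) = 0.018208 rad = 1.0432°
d = R·c = 6371.01 × 0.018208 = 116.0 km

116.0 km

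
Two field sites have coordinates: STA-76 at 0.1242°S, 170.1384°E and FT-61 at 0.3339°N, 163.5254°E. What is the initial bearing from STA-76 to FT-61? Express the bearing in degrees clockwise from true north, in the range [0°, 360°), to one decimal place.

274.0°

Δλ = -6.6130°
y = sin Δλ · cos φ₂ = -0.115161
x = cos φ₁ sin φ₂ − sin φ₁ cos φ₂ cos Δλ = 0.007981
θ = atan2(y, x) = -86.0356° → 273.9644° (mod 360°)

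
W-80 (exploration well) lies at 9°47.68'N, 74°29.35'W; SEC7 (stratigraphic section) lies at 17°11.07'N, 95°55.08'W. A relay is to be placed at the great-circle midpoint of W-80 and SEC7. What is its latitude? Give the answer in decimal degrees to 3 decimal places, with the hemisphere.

W-80: φ = +9.79467°, λ = -74.48917°
SEC7: φ = +17.18450°, λ = -95.91800°
Bx = cos φ₂ cos Δλ = 0.889316,  By = cos φ₂ sin Δλ = -0.349036
φₘ = atan2(sin φ₁ + sin φ₂, √((cos φ₁ + Bx)² + By²)) = 13.71991°
λₘ = λ₁ + atan2(By, cos φ₁ + Bx) = -85.03564°

13.720°N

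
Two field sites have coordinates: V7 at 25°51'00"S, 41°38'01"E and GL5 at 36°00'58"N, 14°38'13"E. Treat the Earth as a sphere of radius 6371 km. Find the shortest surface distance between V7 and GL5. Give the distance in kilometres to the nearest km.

V7: φ = -25.85000°, λ = +41.63361°
GL5: φ = +36.01611°, λ = +14.63694°
Δφ = 61.8661°,  Δλ = -26.9967°
a = sin²(Δφ/2) + cos φ₁ cos φ₂ sin²(Δλ/2) = 0.303893
c = 2·arcsin(√a) = 1.167758 rad = 66.9076°
d = R·c = 6371 × 1.167758 = 7439.8 km

7440 km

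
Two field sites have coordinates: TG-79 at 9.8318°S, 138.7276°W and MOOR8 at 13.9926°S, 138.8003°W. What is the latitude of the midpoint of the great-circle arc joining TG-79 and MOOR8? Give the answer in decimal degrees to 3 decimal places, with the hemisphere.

11.912°S

Bx = cos φ₂ cos Δλ = 0.970326,  By = cos φ₂ sin Δλ = -0.001231
φₘ = atan2(sin φ₁ + sin φ₂, √((cos φ₁ + Bx)² + By²)) = -11.91220°
λₘ = λ₁ + atan2(By, cos φ₁ + Bx) = -138.76367°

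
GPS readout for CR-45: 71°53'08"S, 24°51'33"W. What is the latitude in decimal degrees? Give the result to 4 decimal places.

71° + 53′/60 + 8″/3600 = 71 + 0.88333 + 0.00222 = 71.8856°

71.8856°S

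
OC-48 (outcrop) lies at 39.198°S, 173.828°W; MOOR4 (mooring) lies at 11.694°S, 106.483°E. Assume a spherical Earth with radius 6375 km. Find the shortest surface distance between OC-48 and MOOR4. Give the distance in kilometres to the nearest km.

Δφ = 27.5040°,  Δλ = -79.6890°
a = sin²(Δφ/2) + cos φ₁ cos φ₂ sin²(Δλ/2) = 0.368035
c = 2·arcsin(√a) = 1.303702 rad = 74.6966°
d = R·c = 6375 × 1.303702 = 8311.1 km

8311 km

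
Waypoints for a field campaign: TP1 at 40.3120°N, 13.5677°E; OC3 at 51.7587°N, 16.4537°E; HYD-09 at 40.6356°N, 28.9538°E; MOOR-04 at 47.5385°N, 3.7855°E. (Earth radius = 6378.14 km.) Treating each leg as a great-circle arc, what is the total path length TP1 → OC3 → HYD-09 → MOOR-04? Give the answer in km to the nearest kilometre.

5000 km

TP1→OC3: c = 0.202777 rad, d = 1293.34 km
OC3→HYD-09: c = 0.245234 rad, d = 1564.14 km
HYD-09→MOOR-04: c = 0.335900 rad, d = 2142.42 km
Total = 1293.34 + 1564.14 + 2142.42 = 4999.89 km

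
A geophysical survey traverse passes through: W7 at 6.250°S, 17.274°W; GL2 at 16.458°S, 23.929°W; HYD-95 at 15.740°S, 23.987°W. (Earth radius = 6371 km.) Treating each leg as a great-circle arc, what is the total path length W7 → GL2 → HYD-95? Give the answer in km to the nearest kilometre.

1427 km

W7→GL2: c = 0.211356 rad, d = 1346.55 km
GL2→HYD-95: c = 0.012569 rad, d = 80.08 km
Total = 1346.55 + 80.08 = 1426.63 km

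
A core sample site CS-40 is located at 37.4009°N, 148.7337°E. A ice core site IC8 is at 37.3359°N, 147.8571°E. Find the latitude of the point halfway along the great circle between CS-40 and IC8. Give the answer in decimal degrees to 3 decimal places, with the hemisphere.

Bx = cos φ₂ cos Δλ = 0.795001,  By = cos φ₂ sin Δλ = -0.012164
φₘ = atan2(sin φ₁ + sin φ₂, √((cos φ₁ + Bx)² + By²)) = 37.36921°
λₘ = λ₁ + atan2(By, cos φ₁ + Bx) = 148.29521°

37.369°N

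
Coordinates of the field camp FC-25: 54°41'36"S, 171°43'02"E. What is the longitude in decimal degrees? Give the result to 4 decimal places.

171° + 43′/60 + 2″/3600 = 171 + 0.71667 + 0.00056 = 171.7172°

171.7172°E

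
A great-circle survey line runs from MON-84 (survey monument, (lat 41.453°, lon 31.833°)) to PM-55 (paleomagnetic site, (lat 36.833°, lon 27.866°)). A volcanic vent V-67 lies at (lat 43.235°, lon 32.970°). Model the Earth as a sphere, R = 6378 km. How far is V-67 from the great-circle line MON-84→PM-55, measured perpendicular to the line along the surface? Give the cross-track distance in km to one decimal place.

38.3 km

δ₁₃ = central angle MON-84→V-67 = 0.034386 rad  (haversine)
θ₁₃ = bearing MON-84→V-67 = 24.867°,  θ₁₂ = bearing MON-84→PM-55 = 214.933°
dₓₜ = R·arcsin(sin δ₁₃ · sin(θ₁₃ − θ₁₂)) = 6378·arcsin(0.03438·sin(-190.066°)) = 38.325 km
|dₓₜ| = 38.325 km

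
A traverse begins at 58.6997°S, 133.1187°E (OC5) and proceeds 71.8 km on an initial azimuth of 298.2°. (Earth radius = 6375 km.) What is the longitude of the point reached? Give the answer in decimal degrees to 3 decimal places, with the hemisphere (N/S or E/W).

δ = d/R = 71.8/6375 = 0.011263 rad
φ₂ = arcsin(sin φ₁ cos δ + cos φ₁ sin δ cos θ)
   = arcsin(-0.85446·0.99994 + 0.51952·0.01126·0.47255) = -58.39016°
λ₂ = λ₁ + atan2(sin θ sin δ cos φ₁, cos δ − sin φ₁ sin φ₂) = 132.03360°

132.034°E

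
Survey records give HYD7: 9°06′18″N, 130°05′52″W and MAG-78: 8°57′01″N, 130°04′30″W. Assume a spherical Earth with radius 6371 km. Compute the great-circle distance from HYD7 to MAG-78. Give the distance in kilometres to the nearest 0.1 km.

17.4 km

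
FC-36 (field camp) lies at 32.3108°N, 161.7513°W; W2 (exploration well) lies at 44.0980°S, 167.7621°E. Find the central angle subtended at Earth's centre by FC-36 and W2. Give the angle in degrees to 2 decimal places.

81.31°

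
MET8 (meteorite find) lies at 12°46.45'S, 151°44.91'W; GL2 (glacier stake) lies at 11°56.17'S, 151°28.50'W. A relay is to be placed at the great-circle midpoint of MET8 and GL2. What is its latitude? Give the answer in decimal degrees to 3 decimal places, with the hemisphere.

12.355°S

MET8: φ = -12.77417°, λ = -151.74850°
GL2: φ = -11.93617°, λ = -151.47500°
Bx = cos φ₂ cos Δλ = 0.978367,  By = cos φ₂ sin Δλ = 0.004670
φₘ = atan2(sin φ₁ + sin φ₂, √((cos φ₁ + Bx)² + By²)) = -12.35520°
λₘ = λ₁ + atan2(By, cos φ₁ + Bx) = -151.61153°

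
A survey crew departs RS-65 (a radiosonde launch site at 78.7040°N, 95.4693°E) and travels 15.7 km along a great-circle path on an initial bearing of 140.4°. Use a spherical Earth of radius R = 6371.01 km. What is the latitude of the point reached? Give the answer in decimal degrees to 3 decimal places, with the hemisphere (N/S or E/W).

δ = d/R = 15.7/6371.01 = 0.002464 rad
φ₂ = arcsin(sin φ₁ cos δ + cos φ₁ sin δ cos θ)
   = arcsin(0.98063·1.00000 + 0.19588·0.00246·-0.77051) = 78.59486°
λ₂ = λ₁ + atan2(sin θ sin δ cos φ₁, cos δ − sin φ₁ sin φ₂) = 95.92444°

78.595°N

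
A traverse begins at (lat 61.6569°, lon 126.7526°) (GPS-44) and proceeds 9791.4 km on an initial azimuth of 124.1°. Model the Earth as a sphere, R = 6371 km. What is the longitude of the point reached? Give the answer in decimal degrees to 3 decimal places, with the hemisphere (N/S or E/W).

174.853°W

δ = d/R = 9791.4/6371 = 1.536870 rad
φ₂ = arcsin(sin φ₁ cos δ + cos φ₁ sin δ cos θ)
   = arcsin(0.88012·0.03392 + 0.47475·0.99942·-0.56064) = -13.65984°
λ₂ = λ₁ + atan2(sin θ sin δ cos φ₁, cos δ − sin φ₁ sin φ₂) = -174.85324°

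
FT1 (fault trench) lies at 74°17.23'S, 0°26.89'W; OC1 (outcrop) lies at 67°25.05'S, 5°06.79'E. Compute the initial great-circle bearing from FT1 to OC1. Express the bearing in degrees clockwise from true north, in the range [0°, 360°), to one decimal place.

FT1: φ = -74.28717°, λ = -0.44817°
OC1: φ = -67.41750°, λ = +5.11317°
Δλ = 5.5613°
y = sin Δλ · cos φ₂ = 0.037215
x = cos φ₁ sin φ₂ − sin φ₁ cos φ₂ cos Δλ = 0.117871
θ = atan2(y, x) = 17.5223° → 17.5223° (mod 360°)

17.5°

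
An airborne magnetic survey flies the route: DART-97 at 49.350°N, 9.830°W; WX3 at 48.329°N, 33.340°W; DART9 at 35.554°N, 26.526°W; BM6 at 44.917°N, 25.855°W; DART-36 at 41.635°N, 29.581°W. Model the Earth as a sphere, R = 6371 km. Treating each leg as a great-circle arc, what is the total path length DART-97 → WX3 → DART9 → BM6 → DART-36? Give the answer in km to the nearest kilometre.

4760 km

DART-97→WX3: c = 0.269557 rad, d = 1717.35 km
WX3→DART9: c = 0.239632 rad, d = 1526.70 km
DART9→BM6: c = 0.163658 rad, d = 1042.66 km
BM6→DART-36: c = 0.074298 rad, d = 473.36 km
Total = 1717.35 + 1526.70 + 1042.66 + 473.36 = 4760.06 km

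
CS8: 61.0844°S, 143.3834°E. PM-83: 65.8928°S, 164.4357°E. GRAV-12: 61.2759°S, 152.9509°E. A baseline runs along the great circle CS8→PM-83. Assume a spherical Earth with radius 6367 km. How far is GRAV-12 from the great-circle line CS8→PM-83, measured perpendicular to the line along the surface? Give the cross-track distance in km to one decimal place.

δ₁₃ = central angle CS8→GRAV-12 = 0.080493 rad  (haversine)
θ₁₃ = bearing CS8→GRAV-12 = 96.566°,  θ₁₂ = bearing CS8→PM-83 = 126.277°
dₓₜ = R·arcsin(sin δ₁₃ · sin(θ₁₃ − θ₁₂)) = 6367·arcsin(0.08041·sin(-29.712°)) = -253.805 km
|dₓₜ| = 253.805 km

253.8 km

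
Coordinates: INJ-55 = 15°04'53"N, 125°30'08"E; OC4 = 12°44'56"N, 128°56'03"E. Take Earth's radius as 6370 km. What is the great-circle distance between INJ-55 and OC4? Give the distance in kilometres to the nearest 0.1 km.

INJ-55: φ = +15.08139°, λ = +125.50222°
OC4: φ = +12.74889°, λ = +128.93417°
Δφ = -2.3325°,  Δλ = 3.4319°
a = sin²(Δφ/2) + cos φ₁ cos φ₂ sin²(Δλ/2) = 0.001259
c = 2·arcsin(√a) = 0.070972 rad = 4.0664°
d = R·c = 6370 × 0.070972 = 452.1 km

452.1 km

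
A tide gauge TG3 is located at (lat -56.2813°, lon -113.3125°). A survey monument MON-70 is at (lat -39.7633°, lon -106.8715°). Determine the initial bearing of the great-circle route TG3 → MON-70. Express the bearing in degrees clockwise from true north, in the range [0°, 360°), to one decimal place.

17.1°

Δλ = 6.4410°
y = sin Δλ · cos φ₂ = 0.086232
x = cos φ₁ sin φ₂ − sin φ₁ cos φ₂ cos Δλ = 0.280281
θ = atan2(y, x) = 17.1012° → 17.1012° (mod 360°)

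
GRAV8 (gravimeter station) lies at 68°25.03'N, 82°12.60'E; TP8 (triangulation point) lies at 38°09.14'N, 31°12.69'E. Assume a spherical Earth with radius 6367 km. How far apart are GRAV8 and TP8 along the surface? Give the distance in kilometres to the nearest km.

4539 km

GRAV8: φ = +68.41717°, λ = +82.21000°
TP8: φ = +38.15233°, λ = +31.21150°
Δφ = -30.2648°,  Δλ = -50.9985°
a = sin²(Δφ/2) + cos φ₁ cos φ₂ sin²(Δλ/2) = 0.121757
c = 2·arcsin(√a) = 0.712872 rad = 40.8445°
d = R·c = 6367 × 0.712872 = 4538.9 km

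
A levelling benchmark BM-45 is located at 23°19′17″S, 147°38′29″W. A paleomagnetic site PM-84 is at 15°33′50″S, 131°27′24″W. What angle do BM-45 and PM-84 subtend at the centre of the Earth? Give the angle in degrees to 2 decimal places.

17.10°

BM-45: φ = -23.32139°, λ = -147.64139°
PM-84: φ = -15.56389°, λ = -131.45667°
Δφ = 7.7575°,  Δλ = 16.1847°
a = sin²(Δφ/2) + cos φ₁ cos φ₂ sin²(Δλ/2) = 0.022106
c = 2·arcsin(√a) = 0.298466 rad = 17.1008°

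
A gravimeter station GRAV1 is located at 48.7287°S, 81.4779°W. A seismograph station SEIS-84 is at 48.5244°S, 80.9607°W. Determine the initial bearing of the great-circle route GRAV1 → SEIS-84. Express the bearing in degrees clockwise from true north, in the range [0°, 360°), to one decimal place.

59.3°

Δλ = 0.5172°
y = sin Δλ · cos φ₂ = 0.005978
x = cos φ₁ sin φ₂ − sin φ₁ cos φ₂ cos Δλ = 0.003545
θ = atan2(y, x) = 59.3305° → 59.3305° (mod 360°)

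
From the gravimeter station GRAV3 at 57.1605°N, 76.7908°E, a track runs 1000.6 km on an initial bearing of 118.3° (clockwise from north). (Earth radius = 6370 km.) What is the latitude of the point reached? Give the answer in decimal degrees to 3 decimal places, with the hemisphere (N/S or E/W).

δ = d/R = 1000.6/6370 = 0.157080 rad
φ₂ = arcsin(sin φ₁ cos δ + cos φ₁ sin δ cos θ)
   = arcsin(0.84019·0.98769 + 0.54229·0.15643·-0.47409) = 52.15100°
λ₂ = λ₁ + atan2(sin θ sin δ cos φ₁, cos δ − sin φ₁ sin φ₂) = 89.76314°

52.151°N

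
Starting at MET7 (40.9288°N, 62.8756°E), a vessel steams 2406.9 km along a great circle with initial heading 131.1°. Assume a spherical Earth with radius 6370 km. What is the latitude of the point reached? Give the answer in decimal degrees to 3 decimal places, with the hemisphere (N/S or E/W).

25.194°N

δ = d/R = 2406.9/6370 = 0.377849 rad
φ₂ = arcsin(sin φ₁ cos δ + cos φ₁ sin δ cos θ)
   = arcsin(0.65512·0.92946 + 0.75552·0.36892·-0.65738) = 25.19362°
λ₂ = λ₁ + atan2(sin θ sin δ cos φ₁, cos δ − sin φ₁ sin φ₂) = 80.76810°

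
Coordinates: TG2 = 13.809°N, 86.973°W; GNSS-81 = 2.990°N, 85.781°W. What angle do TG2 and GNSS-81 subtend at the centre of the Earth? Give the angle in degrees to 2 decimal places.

Δφ = -10.8190°,  Δλ = 1.1920°
a = sin²(Δφ/2) + cos φ₁ cos φ₂ sin²(Δλ/2) = 0.008992
c = 2·arcsin(√a) = 0.189942 rad = 10.8829°

10.88°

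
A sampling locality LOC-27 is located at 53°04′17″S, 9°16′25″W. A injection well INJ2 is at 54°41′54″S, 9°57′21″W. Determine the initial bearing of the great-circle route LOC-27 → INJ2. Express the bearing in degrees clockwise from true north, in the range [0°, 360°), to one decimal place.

LOC-27: φ = -53.07139°, λ = -9.27361°
INJ2: φ = -54.69833°, λ = -9.95583°
Δλ = -0.6822°
y = sin Δλ · cos φ₂ = -0.006881
x = cos φ₁ sin φ₂ − sin φ₁ cos φ₂ cos Δλ = -0.028424
θ = atan2(y, x) = -166.3922° → 193.6078° (mod 360°)

193.6°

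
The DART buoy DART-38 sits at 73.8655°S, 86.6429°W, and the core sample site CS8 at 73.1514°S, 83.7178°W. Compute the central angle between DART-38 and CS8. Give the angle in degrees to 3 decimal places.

1.095°

Δφ = 0.7141°,  Δλ = 2.9251°
a = sin²(Δφ/2) + cos φ₁ cos φ₂ sin²(Δλ/2) = 0.000091
c = 2·arcsin(√a) = 0.019111 rad = 1.0950°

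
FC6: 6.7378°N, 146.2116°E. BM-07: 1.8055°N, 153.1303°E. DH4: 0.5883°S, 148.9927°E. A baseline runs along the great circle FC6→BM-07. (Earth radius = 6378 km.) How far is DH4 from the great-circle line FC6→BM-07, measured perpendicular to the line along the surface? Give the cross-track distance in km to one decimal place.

δ₁₃ = central angle FC6→DH4 = 0.136731 rad  (haversine)
θ₁₃ = bearing FC6→DH4 = 159.148°,  θ₁₂ = bearing FC6→BM-07 = 125.261°
dₓₜ = R·arcsin(sin δ₁₃ · sin(θ₁₃ − θ₁₂)) = 6378·arcsin(0.13631·sin(33.888°)) = 485.193 km
|dₓₜ| = 485.193 km

485.2 km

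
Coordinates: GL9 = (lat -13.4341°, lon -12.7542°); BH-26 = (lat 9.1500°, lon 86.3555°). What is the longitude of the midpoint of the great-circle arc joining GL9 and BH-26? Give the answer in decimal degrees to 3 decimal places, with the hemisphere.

37.303°E

Bx = cos φ₂ cos Δλ = -0.156311,  By = cos φ₂ sin Δλ = 0.974823
φₘ = atan2(sin φ₁ + sin φ₂, √((cos φ₁ + Bx)² + By²)) = -3.29972°
λₘ = λ₁ + atan2(By, cos φ₁ + Bx) = 37.30263°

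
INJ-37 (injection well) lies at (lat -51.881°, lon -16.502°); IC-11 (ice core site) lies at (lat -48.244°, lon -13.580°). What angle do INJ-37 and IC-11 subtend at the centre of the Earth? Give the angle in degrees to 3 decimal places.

Δφ = 3.6370°,  Δλ = 2.9220°
a = sin²(Δφ/2) + cos φ₁ cos φ₂ sin²(Δλ/2) = 0.001274
c = 2·arcsin(√a) = 0.071409 rad = 4.0914°

4.091°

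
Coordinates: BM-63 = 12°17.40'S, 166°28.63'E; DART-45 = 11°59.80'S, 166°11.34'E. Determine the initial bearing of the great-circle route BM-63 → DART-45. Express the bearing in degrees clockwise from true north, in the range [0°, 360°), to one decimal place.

316.1°

BM-63: φ = -12.29000°, λ = +166.47717°
DART-45: φ = -11.99667°, λ = +166.18900°
Δλ = -0.2882°
y = sin Δλ · cos φ₂ = -0.004920
x = cos φ₁ sin φ₂ − sin φ₁ cos φ₂ cos Δλ = 0.005117
θ = atan2(y, x) = -43.8733° → 316.1267° (mod 360°)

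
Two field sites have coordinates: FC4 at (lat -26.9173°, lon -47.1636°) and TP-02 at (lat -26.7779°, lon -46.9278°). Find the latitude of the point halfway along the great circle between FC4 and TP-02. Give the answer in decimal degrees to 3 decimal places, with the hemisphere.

26.848°S

Bx = cos φ₂ cos Δλ = 0.892752,  By = cos φ₂ sin Δλ = 0.003674
φₘ = atan2(sin φ₁ + sin φ₂, √((cos φ₁ + Bx)² + By²)) = -26.84765°
λₘ = λ₁ + atan2(By, cos φ₁ + Bx) = -47.04563°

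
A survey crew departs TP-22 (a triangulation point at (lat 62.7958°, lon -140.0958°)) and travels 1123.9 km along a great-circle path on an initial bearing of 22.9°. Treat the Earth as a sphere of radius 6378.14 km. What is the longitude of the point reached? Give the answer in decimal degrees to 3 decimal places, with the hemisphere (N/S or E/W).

δ = d/R = 1123.9/6378.14 = 0.176211 rad
φ₂ = arcsin(sin φ₁ cos δ + cos φ₁ sin δ cos θ)
   = arcsin(0.88938·0.98451 + 0.45716·0.17530·0.92119) = 71.70182°
λ₂ = λ₁ + atan2(sin θ sin δ cos φ₁, cos δ − sin φ₁ sin φ₂) = -127.54722°

127.547°W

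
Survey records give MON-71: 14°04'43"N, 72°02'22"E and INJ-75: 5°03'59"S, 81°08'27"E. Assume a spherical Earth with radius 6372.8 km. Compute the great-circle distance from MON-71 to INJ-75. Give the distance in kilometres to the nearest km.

MON-71: φ = +14.07861°, λ = +72.03944°
INJ-75: φ = -5.06639°, λ = +81.14083°
Δφ = -19.1450°,  Δλ = 9.1014°
a = sin²(Δφ/2) + cos φ₁ cos φ₂ sin²(Δλ/2) = 0.033736
c = 2·arcsin(√a) = 0.369446 rad = 21.1677°
d = R·c = 6372.8 × 0.369446 = 2354.4 km

2354 km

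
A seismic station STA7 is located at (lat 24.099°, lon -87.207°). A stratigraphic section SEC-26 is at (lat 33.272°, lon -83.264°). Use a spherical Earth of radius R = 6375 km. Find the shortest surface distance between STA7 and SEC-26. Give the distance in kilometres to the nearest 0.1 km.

Δφ = 9.1730°,  Δλ = 3.9430°
a = sin²(Δφ/2) + cos φ₁ cos φ₂ sin²(Δλ/2) = 0.007298
c = 2·arcsin(√a) = 0.171060 rad = 9.8010°
d = R·c = 6375 × 0.171060 = 1090.5 km

1090.5 km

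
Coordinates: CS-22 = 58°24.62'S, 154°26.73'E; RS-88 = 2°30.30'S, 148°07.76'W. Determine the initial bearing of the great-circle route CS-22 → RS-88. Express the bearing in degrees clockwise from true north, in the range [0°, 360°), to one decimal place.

62.7°

CS-22: φ = -58.41033°, λ = +154.44550°
RS-88: φ = -2.50500°, λ = -148.12933°
Δλ = 57.4252°
y = sin Δλ · cos φ₂ = 0.841884
x = cos φ₁ sin φ₂ − sin φ₁ cos φ₂ cos Δλ = 0.435288
θ = atan2(y, x) = 62.6592° → 62.6592° (mod 360°)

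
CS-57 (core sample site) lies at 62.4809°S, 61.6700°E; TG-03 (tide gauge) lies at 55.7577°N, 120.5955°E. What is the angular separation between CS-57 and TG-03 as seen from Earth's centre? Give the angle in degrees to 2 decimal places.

126.79°

Δφ = 118.2386°,  Δλ = 58.9255°
a = sin²(Δφ/2) + cos φ₁ cos φ₂ sin²(Δλ/2) = 0.799470
c = 2·arcsin(√a) = 2.212973 rad = 126.7940°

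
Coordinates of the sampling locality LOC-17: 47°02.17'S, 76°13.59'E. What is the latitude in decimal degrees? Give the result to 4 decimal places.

47.0362°S

47° + 2.17′/60 = 47 + 0.03617 = 47.0362°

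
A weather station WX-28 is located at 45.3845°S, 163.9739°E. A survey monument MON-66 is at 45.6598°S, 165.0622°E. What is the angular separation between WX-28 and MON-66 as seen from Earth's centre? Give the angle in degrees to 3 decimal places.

Δφ = -0.2753°,  Δλ = 1.0883°
a = sin²(Δφ/2) + cos φ₁ cos φ₂ sin²(Δλ/2) = 0.000050
c = 2·arcsin(√a) = 0.014149 rad = 0.8107°

0.811°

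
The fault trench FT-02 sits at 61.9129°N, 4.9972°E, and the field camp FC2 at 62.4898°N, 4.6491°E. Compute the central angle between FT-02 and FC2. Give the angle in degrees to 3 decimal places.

0.599°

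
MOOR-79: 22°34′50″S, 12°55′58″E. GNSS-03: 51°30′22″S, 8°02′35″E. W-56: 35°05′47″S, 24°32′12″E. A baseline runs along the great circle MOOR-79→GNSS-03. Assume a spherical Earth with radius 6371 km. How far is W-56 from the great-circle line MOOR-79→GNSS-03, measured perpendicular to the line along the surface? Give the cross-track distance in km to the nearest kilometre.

MOOR-79: φ = -22.58056°, λ = +12.93278°
GNSS-03: φ = -51.50611°, λ = +8.04306°
W-56: φ = -35.09639°, λ = +24.53667°
δ₁₃ = central angle MOOR-79→W-56 = 0.280938 rad  (haversine)
θ₁₃ = bearing MOOR-79→W-56 = 143.589°,  θ₁₂ = bearing MOOR-79→GNSS-03 = 186.249°
dₓₜ = R·arcsin(sin δ₁₃ · sin(θ₁₃ − θ₁₂)) = 6371·arcsin(0.27726·sin(-42.660°)) = -1204.154 km
|dₓₜ| = 1204.154 km

1204 km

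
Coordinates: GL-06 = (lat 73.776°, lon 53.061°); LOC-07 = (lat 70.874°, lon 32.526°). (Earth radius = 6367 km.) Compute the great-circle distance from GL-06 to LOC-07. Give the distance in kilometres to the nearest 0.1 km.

759.1 km

Δφ = -2.9020°,  Δλ = -20.5350°
a = sin²(Δφ/2) + cos φ₁ cos φ₂ sin²(Δλ/2) = 0.003550
c = 2·arcsin(√a) = 0.119227 rad = 6.8312°
d = R·c = 6367 × 0.119227 = 759.1 km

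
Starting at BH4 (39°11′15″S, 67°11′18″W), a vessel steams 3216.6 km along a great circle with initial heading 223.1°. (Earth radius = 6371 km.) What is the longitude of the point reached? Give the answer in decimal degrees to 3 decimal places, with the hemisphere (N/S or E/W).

BH4: φ = -39.18750°, λ = -67.18833°
δ = d/R = 3216.6/6371 = 0.504881 rad
φ₂ = arcsin(sin φ₁ cos δ + cos φ₁ sin δ cos θ)
   = arcsin(-0.63186·0.87523 + 0.77508·0.48370·-0.73016) = -55.76830°
λ₂ = λ₁ + atan2(sin θ sin δ cos φ₁, cos δ − sin φ₁ sin φ₂) = -103.16930°

103.169°W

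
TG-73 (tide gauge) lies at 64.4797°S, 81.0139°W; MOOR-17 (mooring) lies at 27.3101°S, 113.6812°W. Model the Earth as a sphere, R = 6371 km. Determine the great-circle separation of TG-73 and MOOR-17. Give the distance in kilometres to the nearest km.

4735 km

Δφ = 37.1696°,  Δλ = -32.6673°
a = sin²(Δφ/2) + cos φ₁ cos φ₂ sin²(Δλ/2) = 0.131851
c = 2·arcsin(√a) = 0.743214 rad = 42.5830°
d = R·c = 6371 × 0.743214 = 4735.0 km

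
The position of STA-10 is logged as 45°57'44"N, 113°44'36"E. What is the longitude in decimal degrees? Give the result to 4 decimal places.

113° + 44′/60 + 36″/3600 = 113 + 0.73333 + 0.01000 = 113.7433°

113.7433°E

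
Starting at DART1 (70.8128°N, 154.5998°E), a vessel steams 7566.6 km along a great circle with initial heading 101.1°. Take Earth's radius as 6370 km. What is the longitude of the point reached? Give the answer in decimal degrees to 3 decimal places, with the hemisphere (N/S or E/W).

133.156°W

δ = d/R = 7566.6/6370 = 1.187849 rad
φ₂ = arcsin(sin φ₁ cos δ + cos φ₁ sin δ cos θ)
   = arcsin(0.94445·0.37366 + 0.32866·0.92757·-0.19252) = 17.11009°
λ₂ = λ₁ + atan2(sin θ sin δ cos φ₁, cos δ − sin φ₁ sin φ₂) = -133.15585°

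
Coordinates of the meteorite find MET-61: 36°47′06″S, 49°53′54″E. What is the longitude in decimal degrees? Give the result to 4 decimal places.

49.8983°E

49° + 53′/60 + 54″/3600 = 49 + 0.88333 + 0.01500 = 49.8983°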